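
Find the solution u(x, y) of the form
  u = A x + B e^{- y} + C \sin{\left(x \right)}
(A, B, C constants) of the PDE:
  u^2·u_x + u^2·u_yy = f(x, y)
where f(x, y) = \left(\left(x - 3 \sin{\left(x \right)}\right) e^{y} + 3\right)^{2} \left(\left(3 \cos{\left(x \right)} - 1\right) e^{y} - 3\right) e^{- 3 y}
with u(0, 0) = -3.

Substitute the ansatz u = A x + B e^{- y} + C \sin{\left(x \right)} into the left-hand side.
Derivatives of the ansatz:
  u_x = A + C \cos{\left(x \right)}
  u_yy = B e^{- y}
Term by term:
  u^2·u_x = A^{3} x^{2} + 2 A^{2} B x e^{- y} + A^{2} C x^{2} \cos{\left(x \right)} + 2 A^{2} C x \sin{\left(x \right)} + A B^{2} e^{- 2 y} + 2 A B C x e^{- y} \cos{\left(x \right)} + 2 A B C e^{- y} \sin{\left(x \right)} + 2 A C^{2} x \sin{\left(x \right)} \cos{\left(x \right)} + A C^{2} \sin^{2}{\left(x \right)} + B^{2} C e^{- 2 y} \cos{\left(x \right)} + 2 B C^{2} e^{- y} \sin{\left(x \right)} \cos{\left(x \right)} + C^{3} \sin^{2}{\left(x \right)} \cos{\left(x \right)}
  u^2·u_yy = A^{2} B x^{2} e^{- y} + 2 A B^{2} x e^{- 2 y} + 2 A B C x e^{- y} \sin{\left(x \right)} + B^{3} e^{- 3 y} + 2 B^{2} C e^{- 2 y} \sin{\left(x \right)} + B C^{2} e^{- y} \sin^{2}{\left(x \right)}
So the left-hand side equals
  A^{3} x^{2} + A^{2} B x^{2} e^{- y} + 2 A^{2} B x e^{- y} + A^{2} C x^{2} \cos{\left(x \right)} + 2 A^{2} C x \sin{\left(x \right)} + 2 A B^{2} x e^{- 2 y} + A B^{2} e^{- 2 y} + 2 A B C x e^{- y} \sin{\left(x \right)} + 2 A B C x e^{- y} \cos{\left(x \right)} + 2 A B C e^{- y} \sin{\left(x \right)} + 2 A C^{2} x \sin{\left(x \right)} \cos{\left(x \right)} + A C^{2} \sin^{2}{\left(x \right)} + B^{3} e^{- 3 y} + 2 B^{2} C e^{- 2 y} \sin{\left(x \right)} + B^{2} C e^{- 2 y} \cos{\left(x \right)} + B C^{2} e^{- y} \sin^{2}{\left(x \right)} + 2 B C^{2} e^{- y} \sin{\left(x \right)} \cos{\left(x \right)} + C^{3} \sin^{2}{\left(x \right)} \cos{\left(x \right)}
This must equal f(x, y) identically; expanded, f = 3 x^{2} \cos{\left(x \right)} - x^{2} - 3 x^{2} e^{- y} - 18 x \sin{\left(x \right)} \cos{\left(x \right)} + 6 x \sin{\left(x \right)} + 18 x e^{- y} \sin{\left(x \right)} + 18 x e^{- y} \cos{\left(x \right)} - 6 x e^{- y} - 18 x e^{- 2 y} + 27 \sin^{2}{\left(x \right)} \cos{\left(x \right)} - 9 \sin^{2}{\left(x \right)} - 27 e^{- y} \sin^{2}{\left(x \right)} - 54 e^{- y} \sin{\left(x \right)} \cos{\left(x \right)} + 18 e^{- y} \sin{\left(x \right)} + 54 e^{- 2 y} \sin{\left(x \right)} + 27 e^{- 2 y} \cos{\left(x \right)} - 9 e^{- 2 y} - 27 e^{- 3 y}.
Matching coefficients of the independent functions:
(each divided by its leading coefficient; functions giving the same equation are listed together)
  [x^{2}]:  A^{3} + 1 = 0
  [x e^{- 2 y}, e^{- 2 y}]:  A B^{2} + 9 = 0
  [x e^{- y}, x^{2} e^{- y}]:  A^{2} B + 3 = 0
  [x \sin{\left(x \right)}, x^{2} \cos{\left(x \right)}]:  A^{2} C - 3 = 0
  [e^{- 2 y} \sin{\left(x \right)}, e^{- 2 y} \cos{\left(x \right)}]:  B^{2} C - 27 = 0
  [e^{- y} \sin{\left(x \right)}, x e^{- y} \sin{\left(x \right)}, x e^{- y} \cos{\left(x \right)}]:  A B C - 9 = 0
  [e^{- y} \sin^{2}{\left(x \right)}, e^{- y} \sin{\left(x \right)} \cos{\left(x \right)}]:  B C^{2} + 27 = 0
  [\sin^{2}{\left(x \right)} \cos{\left(x \right)}]:  C^{3} - 27 = 0
  [x \sin{\left(x \right)} \cos{\left(x \right)}, \sin^{2}{\left(x \right)}]:  A C^{2} + 9 = 0
  [e^{- 3 y}]:  B^{3} + 27 = 0
Solving: A = -1, B = -3, C = 3.
Check against the point condition:
  u(0, 0) = -3  ⟹  B = -3  ✓
Hence u(x, y) = - x + 3 \sin{\left(x \right)} - 3 e^{- y}.

Answer: u(x, y) = - x + 3 \sin{\left(x \right)} - 3 e^{- y}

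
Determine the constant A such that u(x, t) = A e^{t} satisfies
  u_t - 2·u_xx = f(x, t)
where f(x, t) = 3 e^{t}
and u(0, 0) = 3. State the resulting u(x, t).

Answer: u(x, t) = 3 e^{t}

Derivation:
Substitute the ansatz u = A e^{t} into the left-hand side.
Derivatives of the ansatz:
  u_t = A e^{t}
  u_xx = 0
Term by term:
  u_t = A e^{t}
  -2·u_xx = 0
So the left-hand side equals
  A e^{t}
This must equal f(x, t) = 3 e^{t} identically.
Matching coefficients of the independent functions:
  [e^{t}]:  A = 3
Solving: A = 3.
Check against the point condition:
  u(0, 0) = 3  ⟹  A = 3  ✓
Hence u(x, t) = 3 e^{t}.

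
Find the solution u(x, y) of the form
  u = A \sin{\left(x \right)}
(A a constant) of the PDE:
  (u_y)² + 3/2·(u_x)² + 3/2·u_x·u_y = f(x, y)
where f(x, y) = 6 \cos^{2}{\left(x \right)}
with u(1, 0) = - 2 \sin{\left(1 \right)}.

Answer: u(x, y) = - 2 \sin{\left(x \right)}

Derivation:
Substitute the ansatz u = A \sin{\left(x \right)} into the left-hand side.
Derivatives of the ansatz:
  u_y = 0
  u_x = A \cos{\left(x \right)}
Term by term:
  (u_y)² = 0
  3/2·(u_x)² = \frac{3 A^{2} \cos^{2}{\left(x \right)}}{2}
  3/2·u_x·u_y = 0
So the left-hand side equals
  \frac{3 A^{2} \cos^{2}{\left(x \right)}}{2}
This must equal f(x, y) = 6 \cos^{2}{\left(x \right)} identically.
Matching coefficients of the independent functions:
  [\cos^{2}{\left(x \right)}]:  \frac{3 A^{2}}{2} = 6
These equations allow (A) = (-2) or (2).
Impose the point condition(s):
  u(1, 0) = - 2 \sin{\left(1 \right)}  ⟹  A \sin{\left(1 \right)} = - 2 \sin{\left(1 \right)}
Only A = -2 satisfies everything.
Hence u(x, y) = - 2 \sin{\left(x \right)}.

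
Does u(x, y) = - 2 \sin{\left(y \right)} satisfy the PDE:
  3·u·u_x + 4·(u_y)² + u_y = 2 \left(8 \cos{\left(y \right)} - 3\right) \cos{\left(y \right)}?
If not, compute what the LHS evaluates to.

Evaluate each term of the left-hand side for u = - 2 \sin{\left(y \right)}.
Derivatives:
  u_x = 0
  u_y = - 2 \cos{\left(y \right)}
Terms:
  3·u·u_x = 0
  4·(u_y)² = 16 \cos^{2}{\left(y \right)}
  u_y = - 2 \cos{\left(y \right)}
Sum: LHS = 2 \left(8 \cos{\left(y \right)} - 1\right) \cos{\left(y \right)}
Given right-hand side: 2 \left(8 \cos{\left(y \right)} - 3\right) \cos{\left(y \right)}. Difference LHS − RHS = 4 \cos{\left(y \right)} ≠ 0, so u is not a solution.

Answer: No, the LHS evaluates to 2 \left(8 \cos{\left(y \right)} - 1\right) \cos{\left(y \right)}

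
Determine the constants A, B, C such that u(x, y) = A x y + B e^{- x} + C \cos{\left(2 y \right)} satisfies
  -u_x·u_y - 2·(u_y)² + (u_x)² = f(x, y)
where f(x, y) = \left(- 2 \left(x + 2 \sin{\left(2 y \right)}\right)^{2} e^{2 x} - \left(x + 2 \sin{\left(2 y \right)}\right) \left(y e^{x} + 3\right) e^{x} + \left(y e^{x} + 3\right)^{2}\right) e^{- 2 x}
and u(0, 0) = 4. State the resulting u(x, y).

Substitute the ansatz u = A x y + B e^{- x} + C \cos{\left(2 y \right)} into the left-hand side.
Derivatives of the ansatz:
  u_x = A y - B e^{- x}
  u_y = A x - 2 C \sin{\left(2 y \right)}
Term by term:
  -u_x·u_y = - A^{2} x y + A B x e^{- x} + 2 A C y \sin{\left(2 y \right)} - 2 B C e^{- x} \sin{\left(2 y \right)}
  -2·(u_y)² = - 2 A^{2} x^{2} + 8 A C x \sin{\left(2 y \right)} - 8 C^{2} \sin^{2}{\left(2 y \right)}
  (u_x)² = A^{2} y^{2} - 2 A B y e^{- x} + B^{2} e^{- 2 x}
So the left-hand side equals
  - 2 A^{2} x^{2} - A^{2} x y + A^{2} y^{2} + A B x e^{- x} - 2 A B y e^{- x} + 8 A C x \sin{\left(2 y \right)} + 2 A C y \sin{\left(2 y \right)} + B^{2} e^{- 2 x} - 2 B C e^{- x} \sin{\left(2 y \right)} - 8 C^{2} \sin^{2}{\left(2 y \right)}
This must equal f(x, y) identically; expanded, f = - 2 x^{2} - x y - 8 x \sin{\left(2 y \right)} - 3 x e^{- x} + y^{2} - 2 y \sin{\left(2 y \right)} + 6 y e^{- x} - 8 \sin^{2}{\left(2 y \right)} - 6 e^{- x} \sin{\left(2 y \right)} + 9 e^{- 2 x}.
Matching coefficients of the independent functions:
  [x^{2}]:  - 2 A^{2} = -2
  [y^{2}]:  A^{2} = 1
  [x y]:  - A^{2} = -1
  [x e^{- x}]:  A B = -3
  [x \sin{\left(2 y \right)}]:  8 A C = -8
  [y e^{- x}]:  - 2 A B = 6
  [y \sin{\left(2 y \right)}]:  2 A C = -2
  [e^{- x} \sin{\left(2 y \right)}]:  - 2 B C = -6
  [e^{- 2 x}]:  B^{2} = 9
  [\sin^{2}{\left(2 y \right)}]:  - 8 C^{2} = -8
These equations allow (A, B, C) = (-1, 3, 1) or (1, -3, -1).
Impose the point condition(s):
  u(0, 0) = 4  ⟹  B + C = 4
Only A = -1, B = 3, C = 1 satisfies everything.
Hence u(x, y) = - x y + \cos{\left(2 y \right)} + 3 e^{- x}.

Answer: u(x, y) = - x y + \cos{\left(2 y \right)} + 3 e^{- x}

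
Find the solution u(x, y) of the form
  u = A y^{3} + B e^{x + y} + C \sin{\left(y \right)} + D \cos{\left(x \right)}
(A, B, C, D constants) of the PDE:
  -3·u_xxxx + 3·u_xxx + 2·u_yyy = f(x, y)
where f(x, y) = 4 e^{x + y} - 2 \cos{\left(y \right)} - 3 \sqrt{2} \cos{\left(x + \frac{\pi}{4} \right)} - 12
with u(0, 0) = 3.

Answer: u(x, y) = - y^{3} + 2 e^{x + y} + \sin{\left(y \right)} + \cos{\left(x \right)}

Derivation:
Substitute the ansatz u = A y^{3} + B e^{x + y} + C \sin{\left(y \right)} + D \cos{\left(x \right)} into the left-hand side.
Derivatives of the ansatz:
  u_xxxx = B e^{x} e^{y} + D \cos{\left(x \right)}
  u_xxx = B e^{x} e^{y} + D \sin{\left(x \right)}
  u_yyy = 6 A + B e^{x} e^{y} - C \cos{\left(y \right)}
Term by term:
  -3·u_xxxx = - 3 B e^{x} e^{y} - 3 D \cos{\left(x \right)}
  3·u_xxx = 3 B e^{x} e^{y} + 3 D \sin{\left(x \right)}
  2·u_yyy = 12 A + 2 B e^{x} e^{y} - 2 C \cos{\left(y \right)}
So the left-hand side equals
  12 A + 2 B e^{x} e^{y} - 2 C \cos{\left(y \right)} + 3 D \sin{\left(x \right)} - 3 D \cos{\left(x \right)}
This must equal f(x, y) identically; expanded, f = 4 e^{x} e^{y} + 3 \sin{\left(x \right)} - 3 \cos{\left(x \right)} - 2 \cos{\left(y \right)} - 12.
Matching coefficients of the independent functions:
  [constant term]:  12 A = -12
  [e^{x} e^{y}]:  2 B = 4
  [\sin{\left(x \right)}]:  3 D = 3
  [\cos{\left(x \right)}]:  - 3 D = -3
  [\cos{\left(y \right)}]:  - 2 C = -2
Solving: A = -1, B = 2, C = 1, D = 1.
Check against the point condition:
  u(0, 0) = 3  ⟹  B + D = 3  ✓
Hence u(x, y) = - y^{3} + 2 e^{x + y} + \sin{\left(y \right)} + \cos{\left(x \right)}.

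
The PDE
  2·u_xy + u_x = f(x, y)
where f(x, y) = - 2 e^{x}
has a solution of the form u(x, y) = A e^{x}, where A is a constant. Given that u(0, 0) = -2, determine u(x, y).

Answer: u(x, y) = - 2 e^{x}

Derivation:
Substitute the ansatz u = A e^{x} into the left-hand side.
Derivatives of the ansatz:
  u_xy = 0
  u_x = A e^{x}
Term by term:
  2·u_xy = 0
  u_x = A e^{x}
So the left-hand side equals
  A e^{x}
This must equal f(x, y) = - 2 e^{x} identically.
Matching coefficients of the independent functions:
  [e^{x}]:  A = -2
Solving: A = -2.
Check against the point condition:
  u(0, 0) = -2  ⟹  A = -2  ✓
Hence u(x, y) = - 2 e^{x}.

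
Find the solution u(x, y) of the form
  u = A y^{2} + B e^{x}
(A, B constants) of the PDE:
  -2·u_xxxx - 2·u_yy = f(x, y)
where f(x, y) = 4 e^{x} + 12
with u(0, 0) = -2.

Substitute the ansatz u = A y^{2} + B e^{x} into the left-hand side.
Derivatives of the ansatz:
  u_xxxx = B e^{x}
  u_yy = 2 A
Term by term:
  -2·u_xxxx = - 2 B e^{x}
  -2·u_yy = - 4 A
So the left-hand side equals
  - 4 A - 2 B e^{x}
This must equal f(x, y) = 4 e^{x} + 12 identically.
Matching coefficients of the independent functions:
  [constant term]:  - 4 A = 12
  [e^{x}]:  - 2 B = 4
Solving: A = -3, B = -2.
Check against the point condition:
  u(0, 0) = -2  ⟹  B = -2  ✓
Hence u(x, y) = - 3 y^{2} - 2 e^{x}.

Answer: u(x, y) = - 3 y^{2} - 2 e^{x}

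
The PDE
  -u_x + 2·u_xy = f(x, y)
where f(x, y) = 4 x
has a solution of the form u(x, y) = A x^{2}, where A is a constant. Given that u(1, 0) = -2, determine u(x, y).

Substitute the ansatz u = A x^{2} into the left-hand side.
Derivatives of the ansatz:
  u_x = 2 A x
  u_xy = 0
Term by term:
  -u_x = - 2 A x
  2·u_xy = 0
So the left-hand side equals
  - 2 A x
This must equal f(x, y) = 4 x identically.
Matching coefficients of the independent functions:
  [x]:  - 2 A = 4
Solving: A = -2.
Check against the point condition:
  u(1, 0) = -2  ⟹  A = -2  ✓
Hence u(x, y) = - 2 x^{2}.

Answer: u(x, y) = - 2 x^{2}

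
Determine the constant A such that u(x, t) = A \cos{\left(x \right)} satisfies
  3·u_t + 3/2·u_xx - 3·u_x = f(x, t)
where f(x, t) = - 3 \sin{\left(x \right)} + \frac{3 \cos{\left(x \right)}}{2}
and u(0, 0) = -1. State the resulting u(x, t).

Substitute the ansatz u = A \cos{\left(x \right)} into the left-hand side.
Derivatives of the ansatz:
  u_t = 0
  u_xx = - A \cos{\left(x \right)}
  u_x = - A \sin{\left(x \right)}
Term by term:
  3·u_t = 0
  3/2·u_xx = - \frac{3 A \cos{\left(x \right)}}{2}
  -3·u_x = 3 A \sin{\left(x \right)}
So the left-hand side equals
  3 A \sin{\left(x \right)} - \frac{3 A \cos{\left(x \right)}}{2}
This must equal f(x, t) = - 3 \sin{\left(x \right)} + \frac{3 \cos{\left(x \right)}}{2} identically.
Matching coefficients of the independent functions:
  [\sin{\left(x \right)}]:  3 A = -3
  [\cos{\left(x \right)}]:  - \frac{3 A}{2} = \frac{3}{2}
Solving: A = -1.
Check against the point condition:
  u(0, 0) = -1  ⟹  A = -1  ✓
Hence u(x, t) = - \cos{\left(x \right)}.

Answer: u(x, t) = - \cos{\left(x \right)}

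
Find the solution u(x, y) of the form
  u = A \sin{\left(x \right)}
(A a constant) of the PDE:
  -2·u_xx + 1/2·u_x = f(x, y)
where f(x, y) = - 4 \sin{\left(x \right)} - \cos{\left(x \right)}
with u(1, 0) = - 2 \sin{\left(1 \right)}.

Substitute the ansatz u = A \sin{\left(x \right)} into the left-hand side.
Derivatives of the ansatz:
  u_xx = - A \sin{\left(x \right)}
  u_x = A \cos{\left(x \right)}
Term by term:
  -2·u_xx = 2 A \sin{\left(x \right)}
  1/2·u_x = \frac{A \cos{\left(x \right)}}{2}
So the left-hand side equals
  2 A \sin{\left(x \right)} + \frac{A \cos{\left(x \right)}}{2}
This must equal f(x, y) = - 4 \sin{\left(x \right)} - \cos{\left(x \right)} identically.
Matching coefficients of the independent functions:
  [\sin{\left(x \right)}]:  2 A = -4
  [\cos{\left(x \right)}]:  \frac{A}{2} = -1
Solving: A = -2.
Check against the point condition:
  u(1, 0) = - 2 \sin{\left(1 \right)}  ⟹  A \sin{\left(1 \right)} = - 2 \sin{\left(1 \right)}  ✓
Hence u(x, y) = - 2 \sin{\left(x \right)}.

Answer: u(x, y) = - 2 \sin{\left(x \right)}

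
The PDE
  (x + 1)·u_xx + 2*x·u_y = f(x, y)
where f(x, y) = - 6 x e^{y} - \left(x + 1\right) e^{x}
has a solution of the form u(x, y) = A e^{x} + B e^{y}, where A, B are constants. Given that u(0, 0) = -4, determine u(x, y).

Substitute the ansatz u = A e^{x} + B e^{y} into the left-hand side.
Derivatives of the ansatz:
  u_xx = A e^{x}
  u_y = B e^{y}
Term by term:
  (x + 1)·u_xx = A x e^{x} + A e^{x}
  2*x·u_y = 2 B x e^{y}
So the left-hand side equals
  A x e^{x} + A e^{x} + 2 B x e^{y}
This must equal f(x, y) identically; expanded, f = - x e^{x} - 6 x e^{y} - e^{x}.
Matching coefficients of the independent functions:
  [x e^{x}, e^{x}]:  A = -1
  [x e^{y}]:  2 B = -6
Solving: A = -1, B = -3.
Check against the point condition:
  u(0, 0) = -4  ⟹  A + B = -4  ✓
Hence u(x, y) = - e^{x} - 3 e^{y}.

Answer: u(x, y) = - e^{x} - 3 e^{y}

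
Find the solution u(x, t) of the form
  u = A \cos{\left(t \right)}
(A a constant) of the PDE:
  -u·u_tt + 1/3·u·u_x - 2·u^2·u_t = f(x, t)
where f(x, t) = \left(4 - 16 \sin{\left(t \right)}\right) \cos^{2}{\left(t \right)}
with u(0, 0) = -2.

Substitute the ansatz u = A \cos{\left(t \right)} into the left-hand side.
Derivatives of the ansatz:
  u_tt = - A \cos{\left(t \right)}
  u_x = 0
  u_t = - A \sin{\left(t \right)}
Term by term:
  -u·u_tt = A^{2} \cos^{2}{\left(t \right)}
  1/3·u·u_x = 0
  -2·u^2·u_t = 2 A^{3} \sin{\left(t \right)} \cos^{2}{\left(t \right)}
So the left-hand side equals
  2 A^{3} \sin{\left(t \right)} \cos^{2}{\left(t \right)} + A^{2} \cos^{2}{\left(t \right)}
This must equal f(x, t) identically; expanded, f = - 16 \sin{\left(t \right)} \cos^{2}{\left(t \right)} + 4 \cos^{2}{\left(t \right)}.
Matching coefficients of the independent functions:
  [\sin{\left(t \right)} \cos^{2}{\left(t \right)}]:  2 A^{3} = -16
  [\cos^{2}{\left(t \right)}]:  A^{2} = 4
Solving: A = -2.
Check against the point condition:
  u(0, 0) = -2  ⟹  A = -2  ✓
Hence u(x, t) = - 2 \cos{\left(t \right)}.

Answer: u(x, t) = - 2 \cos{\left(t \right)}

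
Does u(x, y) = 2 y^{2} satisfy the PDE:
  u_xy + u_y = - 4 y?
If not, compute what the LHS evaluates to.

Evaluate each term of the left-hand side for u = 2 y^{2}.
Derivatives:
  u_xy = 0
  u_y = 4 y
Terms:
  u_xy = 0
  u_y = 4 y
Sum: LHS = 4 y
Given right-hand side: - 4 y. Difference LHS − RHS = 8 y ≠ 0, so u is not a solution.

Answer: No, the LHS evaluates to 4 y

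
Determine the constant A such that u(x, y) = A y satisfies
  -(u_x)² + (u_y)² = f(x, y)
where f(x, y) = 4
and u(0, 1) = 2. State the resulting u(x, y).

Substitute the ansatz u = A y into the left-hand side.
Derivatives of the ansatz:
  u_x = 0
  u_y = A
Term by term:
  -(u_x)² = 0
  (u_y)² = A^{2}
So the left-hand side equals
  A^{2}
This must equal f(x, y) = 4 identically.
Matching coefficients of the independent functions:
  [constant term]:  A^{2} = 4
These equations allow (A) = (-2) or (2).
Impose the point condition(s):
  u(0, 1) = 2  ⟹  A = 2
Only A = 2 satisfies everything.
Hence u(x, y) = 2 y.

Answer: u(x, y) = 2 y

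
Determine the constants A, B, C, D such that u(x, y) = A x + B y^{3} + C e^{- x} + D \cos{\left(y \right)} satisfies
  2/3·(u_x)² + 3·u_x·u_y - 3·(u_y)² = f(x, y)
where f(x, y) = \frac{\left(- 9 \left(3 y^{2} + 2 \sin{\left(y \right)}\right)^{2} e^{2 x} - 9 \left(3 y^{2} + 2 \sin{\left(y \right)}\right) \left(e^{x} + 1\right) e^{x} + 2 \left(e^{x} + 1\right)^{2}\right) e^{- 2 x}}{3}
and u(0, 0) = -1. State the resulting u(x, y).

Substitute the ansatz u = A x + B y^{3} + C e^{- x} + D \cos{\left(y \right)} into the left-hand side.
Derivatives of the ansatz:
  u_x = A - C e^{- x}
  u_y = 3 B y^{2} - D \sin{\left(y \right)}
Term by term:
  2/3·(u_x)² = \frac{2 A^{2}}{3} - \frac{4 A C e^{- x}}{3} + \frac{2 C^{2} e^{- 2 x}}{3}
  3·u_x·u_y = 9 A B y^{2} - 3 A D \sin{\left(y \right)} - 9 B C y^{2} e^{- x} + 3 C D e^{- x} \sin{\left(y \right)}
  -3·(u_y)² = - 27 B^{2} y^{4} + 18 B D y^{2} \sin{\left(y \right)} - 3 D^{2} \sin^{2}{\left(y \right)}
So the left-hand side equals
  \frac{2 A^{2}}{3} + 9 A B y^{2} - \frac{4 A C e^{- x}}{3} - 3 A D \sin{\left(y \right)} - 27 B^{2} y^{4} - 9 B C y^{2} e^{- x} + 18 B D y^{2} \sin{\left(y \right)} + \frac{2 C^{2} e^{- 2 x}}{3} + 3 C D e^{- x} \sin{\left(y \right)} - 3 D^{2} \sin^{2}{\left(y \right)}
This must equal f(x, y) identically; expanded, f = - 27 y^{4} - 36 y^{2} \sin{\left(y \right)} - 9 y^{2} - 9 y^{2} e^{- x} - 12 \sin^{2}{\left(y \right)} - 6 \sin{\left(y \right)} + \frac{2}{3} - 6 e^{- x} \sin{\left(y \right)} + \frac{4 e^{- x}}{3} + \frac{2 e^{- 2 x}}{3}.
Matching coefficients of the independent functions:
  [constant term]:  \frac{2 A^{2}}{3} = \frac{2}{3}
  [y^{2}]:  9 A B = -9
  [y^{4}]:  - 27 B^{2} = -27
  [y^{2} e^{- x}]:  - 9 B C = -9
  [y^{2} \sin{\left(y \right)}]:  18 B D = -36
  [e^{- x} \sin{\left(y \right)}]:  3 C D = -6
  [e^{- 2 x}]:  \frac{2 C^{2}}{3} = \frac{2}{3}
  [e^{- x}]:  - \frac{4 A C}{3} = \frac{4}{3}
  [\sin{\left(y \right)}]:  - 3 A D = -6
  [\sin^{2}{\left(y \right)}]:  - 3 D^{2} = -12
These equations allow (A, B, C, D) = (-1, 1, 1, -2) or (1, -1, -1, 2).
Impose the point condition(s):
  u(0, 0) = -1  ⟹  C + D = -1
Only A = -1, B = 1, C = 1, D = -2 satisfies everything.
Hence u(x, y) = - x + y^{3} - 2 \cos{\left(y \right)} + e^{- x}.

Answer: u(x, y) = - x + y^{3} - 2 \cos{\left(y \right)} + e^{- x}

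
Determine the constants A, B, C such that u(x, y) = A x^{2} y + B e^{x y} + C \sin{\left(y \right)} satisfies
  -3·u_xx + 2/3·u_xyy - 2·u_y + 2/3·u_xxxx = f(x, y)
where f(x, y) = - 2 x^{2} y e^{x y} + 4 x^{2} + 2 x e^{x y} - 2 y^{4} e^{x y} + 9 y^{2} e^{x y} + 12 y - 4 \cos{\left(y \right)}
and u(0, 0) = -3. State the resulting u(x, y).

Substitute the ansatz u = A x^{2} y + B e^{x y} + C \sin{\left(y \right)} into the left-hand side.
Derivatives of the ansatz:
  u_xx = 2 A y + B y^{2} e^{x y}
  u_xyy = B x^{2} y e^{x y} + 2 B x e^{x y}
  u_y = A x^{2} + B x e^{x y} + C \cos{\left(y \right)}
  u_xxxx = B y^{4} e^{x y}
Term by term:
  -3·u_xx = - 6 A y - 3 B y^{2} e^{x y}
  2/3·u_xyy = \frac{2 B x^{2} y e^{x y}}{3} + \frac{4 B x e^{x y}}{3}
  -2·u_y = - 2 A x^{2} - 2 B x e^{x y} - 2 C \cos{\left(y \right)}
  2/3·u_xxxx = \frac{2 B y^{4} e^{x y}}{3}
So the left-hand side equals
  - 2 A x^{2} - 6 A y + \frac{2 B x^{2} y e^{x y}}{3} - \frac{2 B x e^{x y}}{3} + \frac{2 B y^{4} e^{x y}}{3} - 3 B y^{2} e^{x y} - 2 C \cos{\left(y \right)}
This must equal f(x, y) = - 2 x^{2} y e^{x y} + 4 x^{2} + 2 x e^{x y} - 2 y^{4} e^{x y} + 9 y^{2} e^{x y} + 12 y - 4 \cos{\left(y \right)} identically.
Matching coefficients of the independent functions:
  [x^{2}]:  - 2 A = 4
  [y]:  - 6 A = 12
  [x e^{x y}]:  - \frac{2 B}{3} = 2
  [y^{2} e^{x y}]:  - 3 B = 9
  [y^{4} e^{x y}, x^{2} y e^{x y}]:  \frac{2 B}{3} = -2
  [\cos{\left(y \right)}]:  - 2 C = -4
Solving: A = -2, B = -3, C = 2.
Check against the point condition:
  u(0, 0) = -3  ⟹  B = -3  ✓
Hence u(x, y) = - 2 x^{2} y - 3 e^{x y} + 2 \sin{\left(y \right)}.

Answer: u(x, y) = - 2 x^{2} y - 3 e^{x y} + 2 \sin{\left(y \right)}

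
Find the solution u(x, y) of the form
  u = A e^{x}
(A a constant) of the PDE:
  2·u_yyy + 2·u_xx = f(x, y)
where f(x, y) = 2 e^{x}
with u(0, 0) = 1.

Substitute the ansatz u = A e^{x} into the left-hand side.
Derivatives of the ansatz:
  u_yyy = 0
  u_xx = A e^{x}
Term by term:
  2·u_yyy = 0
  2·u_xx = 2 A e^{x}
So the left-hand side equals
  2 A e^{x}
This must equal f(x, y) = 2 e^{x} identically.
Matching coefficients of the independent functions:
  [e^{x}]:  2 A = 2
Solving: A = 1.
Check against the point condition:
  u(0, 0) = 1  ⟹  A = 1  ✓
Hence u(x, y) = e^{x}.

Answer: u(x, y) = e^{x}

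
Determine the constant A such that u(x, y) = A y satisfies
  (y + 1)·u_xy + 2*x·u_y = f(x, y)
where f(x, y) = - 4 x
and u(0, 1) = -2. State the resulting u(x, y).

Substitute the ansatz u = A y into the left-hand side.
Derivatives of the ansatz:
  u_xy = 0
  u_y = A
Term by term:
  (y + 1)·u_xy = 0
  2*x·u_y = 2 A x
So the left-hand side equals
  2 A x
This must equal f(x, y) = - 4 x identically.
Matching coefficients of the independent functions:
  [x]:  2 A = -4
Solving: A = -2.
Check against the point condition:
  u(0, 1) = -2  ⟹  A = -2  ✓
Hence u(x, y) = - 2 y.

Answer: u(x, y) = - 2 y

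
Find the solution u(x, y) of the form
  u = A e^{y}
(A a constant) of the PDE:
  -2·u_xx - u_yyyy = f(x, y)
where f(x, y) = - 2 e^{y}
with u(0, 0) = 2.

Answer: u(x, y) = 2 e^{y}

Derivation:
Substitute the ansatz u = A e^{y} into the left-hand side.
Derivatives of the ansatz:
  u_xx = 0
  u_yyyy = A e^{y}
Term by term:
  -2·u_xx = 0
  -u_yyyy = - A e^{y}
So the left-hand side equals
  - A e^{y}
This must equal f(x, y) = - 2 e^{y} identically.
Matching coefficients of the independent functions:
  [e^{y}]:  - A = -2
Solving: A = 2.
Check against the point condition:
  u(0, 0) = 2  ⟹  A = 2  ✓
Hence u(x, y) = 2 e^{y}.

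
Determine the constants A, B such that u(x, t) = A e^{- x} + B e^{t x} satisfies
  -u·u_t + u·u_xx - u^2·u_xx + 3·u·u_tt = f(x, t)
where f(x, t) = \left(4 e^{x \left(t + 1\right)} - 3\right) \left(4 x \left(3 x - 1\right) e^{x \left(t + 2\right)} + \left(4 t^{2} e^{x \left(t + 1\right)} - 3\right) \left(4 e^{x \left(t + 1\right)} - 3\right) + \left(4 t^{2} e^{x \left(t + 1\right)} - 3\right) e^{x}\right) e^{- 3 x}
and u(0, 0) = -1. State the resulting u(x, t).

Substitute the ansatz u = A e^{- x} + B e^{t x} into the left-hand side.
Derivatives of the ansatz:
  u_t = B x e^{t x}
  u_xx = A e^{- x} + B t^{2} e^{t x}
  u_tt = B x^{2} e^{t x}
Term by term:
  -u·u_t = - A B x e^{- x} e^{t x} - B^{2} x e^{2 t x}
  u·u_xx = A^{2} e^{- 2 x} + A B t^{2} e^{- x} e^{t x} + A B e^{- x} e^{t x} + B^{2} t^{2} e^{2 t x}
  -u^2·u_xx = - A^{3} e^{- 3 x} - A^{2} B t^{2} e^{- 2 x} e^{t x} - 2 A^{2} B e^{- 2 x} e^{t x} - 2 A B^{2} t^{2} e^{- x} e^{2 t x} - A B^{2} e^{- x} e^{2 t x} - B^{3} t^{2} e^{3 t x}
  3·u·u_tt = 3 A B x^{2} e^{- x} e^{t x} + 3 B^{2} x^{2} e^{2 t x}
So the left-hand side equals
  - A^{3} e^{- 3 x} - A^{2} B t^{2} e^{- 2 x} e^{t x} - 2 A^{2} B e^{- 2 x} e^{t x} + A^{2} e^{- 2 x} - 2 A B^{2} t^{2} e^{- x} e^{2 t x} - A B^{2} e^{- x} e^{2 t x} + A B t^{2} e^{- x} e^{t x} + 3 A B x^{2} e^{- x} e^{t x} - A B x e^{- x} e^{t x} + A B e^{- x} e^{t x} - B^{3} t^{2} e^{3 t x} + B^{2} t^{2} e^{2 t x} + 3 B^{2} x^{2} e^{2 t x} - B^{2} x e^{2 t x}
This must equal f(x, t) identically; expanded, f = 64 t^{2} e^{3 t x} + 16 t^{2} e^{2 t x} - 96 t^{2} e^{- x} e^{2 t x} - 12 t^{2} e^{- x} e^{t x} + 36 t^{2} e^{- 2 x} e^{t x} + 48 x^{2} e^{2 t x} - 36 x^{2} e^{- x} e^{t x} - 16 x e^{2 t x} + 12 x e^{- x} e^{t x} - 48 e^{- x} e^{2 t x} - 12 e^{- x} e^{t x} + 72 e^{- 2 x} e^{t x} + 9 e^{- 2 x} - 27 e^{- 3 x}.
Matching coefficients of the independent functions:
  [t^{2} e^{2 t x}]:  B^{2} = 16
  [t^{2} e^{3 t x}]:  - B^{3} = 64
  [x e^{2 t x}]:  - B^{2} = -16
  [x^{2} e^{2 t x}]:  3 B^{2} = 48
  [e^{- 2 x} e^{t x}]:  - 2 A^{2} B = 72
  [e^{- x} e^{t x}, t^{2} e^{- x} e^{t x}]:  A B = -12
  [e^{- x} e^{2 t x}]:  - A B^{2} = -48
  [t^{2} e^{- 2 x} e^{t x}]:  - A^{2} B = 36
  [t^{2} e^{- x} e^{2 t x}]:  - 2 A B^{2} = -96
  [x e^{- x} e^{t x}]:  - A B = 12
  [x^{2} e^{- x} e^{t x}]:  3 A B = -36
  [e^{- 3 x}]:  - A^{3} = -27
  [e^{- 2 x}]:  A^{2} = 9
Solving: A = 3, B = -4.
Check against the point condition:
  u(0, 0) = -1  ⟹  A + B = -1  ✓
Hence u(x, t) = - 4 e^{t x} + 3 e^{- x}.

Answer: u(x, t) = - 4 e^{t x} + 3 e^{- x}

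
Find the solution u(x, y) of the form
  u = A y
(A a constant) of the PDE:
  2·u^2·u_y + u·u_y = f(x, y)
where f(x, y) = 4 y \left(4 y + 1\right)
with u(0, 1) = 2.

Substitute the ansatz u = A y into the left-hand side.
Derivatives of the ansatz:
  u_y = A
Term by term:
  2·u^2·u_y = 2 A^{3} y^{2}
  u·u_y = A^{2} y
So the left-hand side equals
  2 A^{3} y^{2} + A^{2} y
This must equal f(x, y) = 4 y \left(4 y + 1\right) identically.
Matching coefficients of the independent functions:
  [y]:  A^{2} = 4
  [y^{2}]:  2 A^{3} = 16
Solving: A = 2.
Check against the point condition:
  u(0, 1) = 2  ⟹  A = 2  ✓
Hence u(x, y) = 2 y.

Answer: u(x, y) = 2 y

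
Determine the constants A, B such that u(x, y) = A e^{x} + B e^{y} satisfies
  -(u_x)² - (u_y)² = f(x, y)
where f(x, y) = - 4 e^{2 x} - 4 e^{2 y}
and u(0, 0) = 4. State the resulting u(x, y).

Substitute the ansatz u = A e^{x} + B e^{y} into the left-hand side.
Derivatives of the ansatz:
  u_x = A e^{x}
  u_y = B e^{y}
Term by term:
  -(u_x)² = - A^{2} e^{2 x}
  -(u_y)² = - B^{2} e^{2 y}
So the left-hand side equals
  - A^{2} e^{2 x} - B^{2} e^{2 y}
This must equal f(x, y) = - 4 e^{2 x} - 4 e^{2 y} identically.
Matching coefficients of the independent functions:
  [e^{2 x}]:  - A^{2} = -4
  [e^{2 y}]:  - B^{2} = -4
These equations allow (A, B) = (-2, -2) or (-2, 2) or (2, -2) or (2, 2).
Impose the point condition(s):
  u(0, 0) = 4  ⟹  A + B = 4
Only A = 2, B = 2 satisfies everything.
Hence u(x, y) = 2 e^{x} + 2 e^{y}.

Answer: u(x, y) = 2 e^{x} + 2 e^{y}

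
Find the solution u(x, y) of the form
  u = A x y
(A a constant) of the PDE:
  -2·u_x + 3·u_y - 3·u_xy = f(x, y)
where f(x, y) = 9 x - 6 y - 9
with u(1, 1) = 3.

Substitute the ansatz u = A x y into the left-hand side.
Derivatives of the ansatz:
  u_x = A y
  u_y = A x
  u_xy = A
Term by term:
  -2·u_x = - 2 A y
  3·u_y = 3 A x
  -3·u_xy = - 3 A
So the left-hand side equals
  3 A x - 2 A y - 3 A
This must equal f(x, y) = 9 x - 6 y - 9 identically.
Matching coefficients of the independent functions:
  [constant term]:  - 3 A = -9
  [x]:  3 A = 9
  [y]:  - 2 A = -6
Solving: A = 3.
Check against the point condition:
  u(1, 1) = 3  ⟹  A = 3  ✓
Hence u(x, y) = 3 x y.

Answer: u(x, y) = 3 x y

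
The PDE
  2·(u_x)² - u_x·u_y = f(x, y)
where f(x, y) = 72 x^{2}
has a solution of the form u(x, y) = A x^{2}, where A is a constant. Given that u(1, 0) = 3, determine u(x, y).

Substitute the ansatz u = A x^{2} into the left-hand side.
Derivatives of the ansatz:
  u_x = 2 A x
  u_y = 0
Term by term:
  2·(u_x)² = 8 A^{2} x^{2}
  -u_x·u_y = 0
So the left-hand side equals
  8 A^{2} x^{2}
This must equal f(x, y) = 72 x^{2} identically.
Matching coefficients of the independent functions:
  [x^{2}]:  8 A^{2} = 72
These equations allow (A) = (-3) or (3).
Impose the point condition(s):
  u(1, 0) = 3  ⟹  A = 3
Only A = 3 satisfies everything.
Hence u(x, y) = 3 x^{2}.

Answer: u(x, y) = 3 x^{2}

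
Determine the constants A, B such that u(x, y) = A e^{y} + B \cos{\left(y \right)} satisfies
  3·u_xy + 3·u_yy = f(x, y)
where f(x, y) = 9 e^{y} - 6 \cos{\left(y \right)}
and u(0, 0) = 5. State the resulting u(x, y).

Substitute the ansatz u = A e^{y} + B \cos{\left(y \right)} into the left-hand side.
Derivatives of the ansatz:
  u_xy = 0
  u_yy = A e^{y} - B \cos{\left(y \right)}
Term by term:
  3·u_xy = 0
  3·u_yy = 3 A e^{y} - 3 B \cos{\left(y \right)}
So the left-hand side equals
  3 A e^{y} - 3 B \cos{\left(y \right)}
This must equal f(x, y) = 9 e^{y} - 6 \cos{\left(y \right)} identically.
Matching coefficients of the independent functions:
  [e^{y}]:  3 A = 9
  [\cos{\left(y \right)}]:  - 3 B = -6
Solving: A = 3, B = 2.
Check against the point condition:
  u(0, 0) = 5  ⟹  A + B = 5  ✓
Hence u(x, y) = 3 e^{y} + 2 \cos{\left(y \right)}.

Answer: u(x, y) = 3 e^{y} + 2 \cos{\left(y \right)}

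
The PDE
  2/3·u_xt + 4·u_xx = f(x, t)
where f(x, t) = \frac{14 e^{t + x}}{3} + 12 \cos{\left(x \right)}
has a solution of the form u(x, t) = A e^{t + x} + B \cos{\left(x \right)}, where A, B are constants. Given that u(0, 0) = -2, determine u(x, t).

Substitute the ansatz u = A e^{t + x} + B \cos{\left(x \right)} into the left-hand side.
Derivatives of the ansatz:
  u_xt = A e^{t} e^{x}
  u_xx = A e^{t} e^{x} - B \cos{\left(x \right)}
Term by term:
  2/3·u_xt = \frac{2 A e^{t} e^{x}}{3}
  4·u_xx = 4 A e^{t} e^{x} - 4 B \cos{\left(x \right)}
So the left-hand side equals
  \frac{14 A e^{t} e^{x}}{3} - 4 B \cos{\left(x \right)}
This must equal f(x, t) identically; expanded, f = \frac{14 e^{t} e^{x}}{3} + 12 \cos{\left(x \right)}.
Matching coefficients of the independent functions:
  [e^{t} e^{x}]:  \frac{14 A}{3} = \frac{14}{3}
  [\cos{\left(x \right)}]:  - 4 B = 12
Solving: A = 1, B = -3.
Check against the point condition:
  u(0, 0) = -2  ⟹  A + B = -2  ✓
Hence u(x, t) = e^{t + x} - 3 \cos{\left(x \right)}.

Answer: u(x, t) = e^{t + x} - 3 \cos{\left(x \right)}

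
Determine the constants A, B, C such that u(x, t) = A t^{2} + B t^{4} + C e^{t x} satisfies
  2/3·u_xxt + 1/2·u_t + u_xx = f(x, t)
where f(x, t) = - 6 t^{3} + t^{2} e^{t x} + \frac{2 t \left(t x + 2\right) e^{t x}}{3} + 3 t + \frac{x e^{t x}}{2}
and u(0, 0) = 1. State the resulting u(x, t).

Answer: u(x, t) = - 3 t^{4} + 3 t^{2} + e^{t x}

Derivation:
Substitute the ansatz u = A t^{2} + B t^{4} + C e^{t x} into the left-hand side.
Derivatives of the ansatz:
  u_xxt = C t^{2} x e^{t x} + 2 C t e^{t x}
  u_t = 2 A t + 4 B t^{3} + C x e^{t x}
  u_xx = C t^{2} e^{t x}
Term by term:
  2/3·u_xxt = \frac{2 C t^{2} x e^{t x}}{3} + \frac{4 C t e^{t x}}{3}
  1/2·u_t = A t + 2 B t^{3} + \frac{C x e^{t x}}{2}
  u_xx = C t^{2} e^{t x}
So the left-hand side equals
  A t + 2 B t^{3} + \frac{2 C t^{2} x e^{t x}}{3} + C t^{2} e^{t x} + \frac{4 C t e^{t x}}{3} + \frac{C x e^{t x}}{2}
This must equal f(x, t) identically; expanded, f = - 6 t^{3} + \frac{2 t^{2} x e^{t x}}{3} + t^{2} e^{t x} + \frac{4 t e^{t x}}{3} + 3 t + \frac{x e^{t x}}{2}.
Matching coefficients of the independent functions:
  [t]:  A = 3
  [t^{3}]:  2 B = -6
  [t e^{t x}]:  \frac{4 C}{3} = \frac{4}{3}
  [t^{2} e^{t x}]:  C = 1
  [x e^{t x}]:  \frac{C}{2} = \frac{1}{2}
  [t^{2} x e^{t x}]:  \frac{2 C}{3} = \frac{2}{3}
Solving: A = 3, B = -3, C = 1.
Check against the point condition:
  u(0, 0) = 1  ⟹  C = 1  ✓
Hence u(x, t) = - 3 t^{4} + 3 t^{2} + e^{t x}.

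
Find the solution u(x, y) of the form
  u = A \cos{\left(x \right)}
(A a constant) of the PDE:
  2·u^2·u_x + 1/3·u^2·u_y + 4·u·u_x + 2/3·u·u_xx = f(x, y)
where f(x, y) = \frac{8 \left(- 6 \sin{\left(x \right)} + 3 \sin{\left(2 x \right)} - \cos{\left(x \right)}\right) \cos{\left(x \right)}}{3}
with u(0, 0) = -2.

Answer: u(x, y) = - 2 \cos{\left(x \right)}

Derivation:
Substitute the ansatz u = A \cos{\left(x \right)} into the left-hand side.
Derivatives of the ansatz:
  u_x = - A \sin{\left(x \right)}
  u_y = 0
  u_xx = - A \cos{\left(x \right)}
Term by term:
  2·u^2·u_x = - 2 A^{3} \sin{\left(x \right)} \cos^{2}{\left(x \right)}
  1/3·u^2·u_y = 0
  4·u·u_x = - 4 A^{2} \sin{\left(x \right)} \cos{\left(x \right)}
  2/3·u·u_xx = - \frac{2 A^{2} \cos^{2}{\left(x \right)}}{3}
So the left-hand side equals
  - 2 A^{3} \sin{\left(x \right)} \cos^{2}{\left(x \right)} - 4 A^{2} \sin{\left(x \right)} \cos{\left(x \right)} - \frac{2 A^{2} \cos^{2}{\left(x \right)}}{3}
This must equal f(x, y) identically; expanded, f = 16 \sin{\left(x \right)} \cos^{2}{\left(x \right)} - 16 \sin{\left(x \right)} \cos{\left(x \right)} - \frac{8 \cos^{2}{\left(x \right)}}{3}.
Matching coefficients of the independent functions:
  [\sin{\left(x \right)} \cos{\left(x \right)}]:  - 4 A^{2} = -16
  [\sin{\left(x \right)} \cos^{2}{\left(x \right)}]:  - 2 A^{3} = 16
  [\cos^{2}{\left(x \right)}]:  - \frac{2 A^{2}}{3} = - \frac{8}{3}
Solving: A = -2.
Check against the point condition:
  u(0, 0) = -2  ⟹  A = -2  ✓
Hence u(x, y) = - 2 \cos{\left(x \right)}.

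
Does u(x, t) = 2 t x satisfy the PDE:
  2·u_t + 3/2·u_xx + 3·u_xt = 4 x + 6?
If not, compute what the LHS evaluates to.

Answer: Yes

Derivation:
Evaluate each term of the left-hand side for u = 2 t x.
Derivatives:
  u_t = 2 x
  u_xx = 0
  u_xt = 2
Terms:
  2·u_t = 4 x
  3/2·u_xx = 0
  3·u_xt = 6
Sum: LHS = 4 x + 6
This is exactly the given right-hand side, so u is a solution.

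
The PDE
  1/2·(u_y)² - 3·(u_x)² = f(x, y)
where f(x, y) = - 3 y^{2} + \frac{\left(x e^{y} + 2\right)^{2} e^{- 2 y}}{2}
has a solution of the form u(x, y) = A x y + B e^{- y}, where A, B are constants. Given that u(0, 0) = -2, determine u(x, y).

Substitute the ansatz u = A x y + B e^{- y} into the left-hand side.
Derivatives of the ansatz:
  u_y = A x - B e^{- y}
  u_x = A y
Term by term:
  1/2·(u_y)² = \frac{A^{2} x^{2}}{2} - A B x e^{- y} + \frac{B^{2} e^{- 2 y}}{2}
  -3·(u_x)² = - 3 A^{2} y^{2}
So the left-hand side equals
  \frac{A^{2} x^{2}}{2} - 3 A^{2} y^{2} - A B x e^{- y} + \frac{B^{2} e^{- 2 y}}{2}
This must equal f(x, y) identically; expanded, f = \frac{x^{2}}{2} + 2 x e^{- y} - 3 y^{2} + 2 e^{- 2 y}.
Matching coefficients of the independent functions:
  [x^{2}]:  \frac{A^{2}}{2} = \frac{1}{2}
  [y^{2}]:  - 3 A^{2} = -3
  [x e^{- y}]:  - A B = 2
  [e^{- 2 y}]:  \frac{B^{2}}{2} = 2
These equations allow (A, B) = (-1, 2) or (1, -2).
Impose the point condition(s):
  u(0, 0) = -2  ⟹  B = -2
Only A = 1, B = -2 satisfies everything.
Hence u(x, y) = x y - 2 e^{- y}.

Answer: u(x, y) = x y - 2 e^{- y}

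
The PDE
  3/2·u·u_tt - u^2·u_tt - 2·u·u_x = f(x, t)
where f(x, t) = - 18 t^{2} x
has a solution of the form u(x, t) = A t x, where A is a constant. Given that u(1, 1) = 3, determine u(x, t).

Answer: u(x, t) = 3 t x

Derivation:
Substitute the ansatz u = A t x into the left-hand side.
Derivatives of the ansatz:
  u_tt = 0
  u_x = A t
Term by term:
  3/2·u·u_tt = 0
  -u^2·u_tt = 0
  -2·u·u_x = - 2 A^{2} t^{2} x
So the left-hand side equals
  - 2 A^{2} t^{2} x
This must equal f(x, t) = - 18 t^{2} x identically.
Matching coefficients of the independent functions:
  [t^{2} x]:  - 2 A^{2} = -18
These equations allow (A) = (-3) or (3).
Impose the point condition(s):
  u(1, 1) = 3  ⟹  A = 3
Only A = 3 satisfies everything.
Hence u(x, t) = 3 t x.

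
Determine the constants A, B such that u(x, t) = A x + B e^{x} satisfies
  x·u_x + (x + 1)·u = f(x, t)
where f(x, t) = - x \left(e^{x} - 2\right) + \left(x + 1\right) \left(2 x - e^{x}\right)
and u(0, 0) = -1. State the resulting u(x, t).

Substitute the ansatz u = A x + B e^{x} into the left-hand side.
Derivatives of the ansatz:
  u_x = A + B e^{x}
Term by term:
  x·u_x = A x + B x e^{x}
  (x + 1)·u = A x^{2} + A x + B x e^{x} + B e^{x}
So the left-hand side equals
  A x^{2} + 2 A x + 2 B x e^{x} + B e^{x}
This must equal f(x, t) identically; expanded, f = 2 x^{2} - 2 x e^{x} + 4 x - e^{x}.
Matching coefficients of the independent functions:
  [x]:  2 A = 4
  [x^{2}]:  A = 2
  [x e^{x}]:  2 B = -2
  [e^{x}]:  B = -1
Solving: A = 2, B = -1.
Check against the point condition:
  u(0, 0) = -1  ⟹  B = -1  ✓
Hence u(x, t) = 2 x - e^{x}.

Answer: u(x, t) = 2 x - e^{x}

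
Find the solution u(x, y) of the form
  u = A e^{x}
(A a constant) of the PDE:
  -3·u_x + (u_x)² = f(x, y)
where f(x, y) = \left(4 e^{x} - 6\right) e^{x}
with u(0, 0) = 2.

Answer: u(x, y) = 2 e^{x}

Derivation:
Substitute the ansatz u = A e^{x} into the left-hand side.
Derivatives of the ansatz:
  u_x = A e^{x}
Term by term:
  -3·u_x = - 3 A e^{x}
  (u_x)² = A^{2} e^{2 x}
So the left-hand side equals
  A^{2} e^{2 x} - 3 A e^{x}
This must equal f(x, y) = \left(4 e^{x} - 6\right) e^{x} identically.
Matching coefficients of the independent functions:
  [e^{x}]:  - 3 A = -6
  [e^{2 x}]:  A^{2} = 4
Solving: A = 2.
Check against the point condition:
  u(0, 0) = 2  ⟹  A = 2  ✓
Hence u(x, y) = 2 e^{x}.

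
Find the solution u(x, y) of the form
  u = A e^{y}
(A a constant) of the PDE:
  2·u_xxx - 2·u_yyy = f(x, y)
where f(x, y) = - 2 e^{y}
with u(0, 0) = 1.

Substitute the ansatz u = A e^{y} into the left-hand side.
Derivatives of the ansatz:
  u_xxx = 0
  u_yyy = A e^{y}
Term by term:
  2·u_xxx = 0
  -2·u_yyy = - 2 A e^{y}
So the left-hand side equals
  - 2 A e^{y}
This must equal f(x, y) = - 2 e^{y} identically.
Matching coefficients of the independent functions:
  [e^{y}]:  - 2 A = -2
Solving: A = 1.
Check against the point condition:
  u(0, 0) = 1  ⟹  A = 1  ✓
Hence u(x, y) = e^{y}.

Answer: u(x, y) = e^{y}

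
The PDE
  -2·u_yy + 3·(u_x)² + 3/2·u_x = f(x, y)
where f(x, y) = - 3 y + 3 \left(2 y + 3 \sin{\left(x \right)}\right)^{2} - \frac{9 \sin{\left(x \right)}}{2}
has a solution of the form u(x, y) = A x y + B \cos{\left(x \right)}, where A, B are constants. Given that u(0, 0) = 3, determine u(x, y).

Answer: u(x, y) = - 2 x y + 3 \cos{\left(x \right)}

Derivation:
Substitute the ansatz u = A x y + B \cos{\left(x \right)} into the left-hand side.
Derivatives of the ansatz:
  u_yy = 0
  u_x = A y - B \sin{\left(x \right)}
Term by term:
  -2·u_yy = 0
  3·(u_x)² = 3 A^{2} y^{2} - 6 A B y \sin{\left(x \right)} + 3 B^{2} \sin^{2}{\left(x \right)}
  3/2·u_x = \frac{3 A y}{2} - \frac{3 B \sin{\left(x \right)}}{2}
So the left-hand side equals
  3 A^{2} y^{2} - 6 A B y \sin{\left(x \right)} + \frac{3 A y}{2} + 3 B^{2} \sin^{2}{\left(x \right)} - \frac{3 B \sin{\left(x \right)}}{2}
This must equal f(x, y) identically; expanded, f = 12 y^{2} + 36 y \sin{\left(x \right)} - 3 y + 27 \sin^{2}{\left(x \right)} - \frac{9 \sin{\left(x \right)}}{2}.
Matching coefficients of the independent functions:
  [y]:  \frac{3 A}{2} = -3
  [y^{2}]:  3 A^{2} = 12
  [y \sin{\left(x \right)}]:  - 6 A B = 36
  [\sin{\left(x \right)}]:  - \frac{3 B}{2} = - \frac{9}{2}
  [\sin^{2}{\left(x \right)}]:  3 B^{2} = 27
Solving: A = -2, B = 3.
Check against the point condition:
  u(0, 0) = 3  ⟹  B = 3  ✓
Hence u(x, y) = - 2 x y + 3 \cos{\left(x \right)}.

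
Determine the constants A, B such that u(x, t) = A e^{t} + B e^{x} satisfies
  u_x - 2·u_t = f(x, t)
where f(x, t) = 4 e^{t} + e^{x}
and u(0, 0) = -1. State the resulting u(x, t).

Substitute the ansatz u = A e^{t} + B e^{x} into the left-hand side.
Derivatives of the ansatz:
  u_x = B e^{x}
  u_t = A e^{t}
Term by term:
  u_x = B e^{x}
  -2·u_t = - 2 A e^{t}
So the left-hand side equals
  - 2 A e^{t} + B e^{x}
This must equal f(x, t) = 4 e^{t} + e^{x} identically.
Matching coefficients of the independent functions:
  [e^{t}]:  - 2 A = 4
  [e^{x}]:  B = 1
Solving: A = -2, B = 1.
Check against the point condition:
  u(0, 0) = -1  ⟹  A + B = -1  ✓
Hence u(x, t) = - 2 e^{t} + e^{x}.

Answer: u(x, t) = - 2 e^{t} + e^{x}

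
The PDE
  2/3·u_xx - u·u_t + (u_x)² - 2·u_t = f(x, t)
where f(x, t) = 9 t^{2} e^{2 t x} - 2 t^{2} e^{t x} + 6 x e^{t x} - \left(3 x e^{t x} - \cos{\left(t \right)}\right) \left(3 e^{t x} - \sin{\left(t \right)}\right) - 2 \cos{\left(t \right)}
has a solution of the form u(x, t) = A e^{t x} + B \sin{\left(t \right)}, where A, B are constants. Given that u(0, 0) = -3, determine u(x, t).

Answer: u(x, t) = - 3 e^{t x} + \sin{\left(t \right)}

Derivation:
Substitute the ansatz u = A e^{t x} + B \sin{\left(t \right)} into the left-hand side.
Derivatives of the ansatz:
  u_xx = A t^{2} e^{t x}
  u_t = A x e^{t x} + B \cos{\left(t \right)}
  u_x = A t e^{t x}
Term by term:
  2/3·u_xx = \frac{2 A t^{2} e^{t x}}{3}
  -u·u_t = - A^{2} x e^{2 t x} - A B x e^{t x} \sin{\left(t \right)} - A B e^{t x} \cos{\left(t \right)} - B^{2} \sin{\left(t \right)} \cos{\left(t \right)}
  (u_x)² = A^{2} t^{2} e^{2 t x}
  -2·u_t = - 2 A x e^{t x} - 2 B \cos{\left(t \right)}
So the left-hand side equals
  A^{2} t^{2} e^{2 t x} - A^{2} x e^{2 t x} - A B x e^{t x} \sin{\left(t \right)} - A B e^{t x} \cos{\left(t \right)} + \frac{2 A t^{2} e^{t x}}{3} - 2 A x e^{t x} - B^{2} \sin{\left(t \right)} \cos{\left(t \right)} - 2 B \cos{\left(t \right)}
This must equal f(x, t) identically; expanded, f = 9 t^{2} e^{2 t x} - 2 t^{2} e^{t x} - 9 x e^{2 t x} + 3 x e^{t x} \sin{\left(t \right)} + 6 x e^{t x} + 3 e^{t x} \cos{\left(t \right)} - \sin{\left(t \right)} \cos{\left(t \right)} - 2 \cos{\left(t \right)}.
Matching coefficients of the independent functions:
  [t^{2} e^{t x}]:  \frac{2 A}{3} = -2
  [t^{2} e^{2 t x}]:  A^{2} = 9
  [x e^{t x}]:  - 2 A = 6
  [x e^{2 t x}]:  - A^{2} = -9
  [e^{t x} \cos{\left(t \right)}, x e^{t x} \sin{\left(t \right)}]:  - A B = 3
  [\sin{\left(t \right)} \cos{\left(t \right)}]:  - B^{2} = -1
  [\cos{\left(t \right)}]:  - 2 B = -2
Solving: A = -3, B = 1.
Check against the point condition:
  u(0, 0) = -3  ⟹  A = -3  ✓
Hence u(x, t) = - 3 e^{t x} + \sin{\left(t \right)}.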